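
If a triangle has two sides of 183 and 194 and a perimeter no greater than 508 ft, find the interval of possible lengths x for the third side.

Triangle inequality alone gives 11 < x < 377.
The perimeter condition gives x ≤ 508 − 183 − 194 = 131.
Intersecting the two: 11 < x ≤ 131.

11 < x ≤ 131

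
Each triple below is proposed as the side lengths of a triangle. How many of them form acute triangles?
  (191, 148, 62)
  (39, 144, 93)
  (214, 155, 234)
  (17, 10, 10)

1

(191,148,62): 62²+148² = 25748 < 36481 = 191² → obtuse
(39,144,93): 39+93 ≤ 144, not a triangle
(214,155,234): 155²+214² = 69821 > 54756 = 234² → acute
(17,10,10): 10²+10² = 200 < 289 = 17² → obtuse
1 of the 4 is acute.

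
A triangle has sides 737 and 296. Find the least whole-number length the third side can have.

442

The third side must be strictly greater than |737 − 296| = 441.
The smallest integer above 441 is 442.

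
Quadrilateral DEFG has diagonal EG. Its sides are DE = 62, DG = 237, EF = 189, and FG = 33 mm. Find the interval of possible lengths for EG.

From triangle DEG: |62 − 237| < EG < 62 + 237, i.e. 175 < EG < 299.
From triangle FEG: 156 < EG < 222.
Both must hold, so EG lies in the intersection.

175 < EG < 222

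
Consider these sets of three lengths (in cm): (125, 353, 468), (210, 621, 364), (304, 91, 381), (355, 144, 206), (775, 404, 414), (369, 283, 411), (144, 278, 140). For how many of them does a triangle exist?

5

(125,353,468): 125+353 > 468 → valid
(210,364,621): 210+364 ≤ 621 → not valid
(91,304,381): 91+304 > 381 → valid
(144,206,355): 144+206 ≤ 355 → not valid
(404,414,775): 404+414 > 775 → valid
(283,369,411): 283+369 > 411 → valid
(140,144,278): 140+144 > 278 → valid
5 of the 7 triples form a triangle.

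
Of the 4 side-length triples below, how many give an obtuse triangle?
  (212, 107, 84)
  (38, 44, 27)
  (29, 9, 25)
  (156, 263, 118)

(212,107,84): 84+107 ≤ 212, not a triangle
(38,44,27): 27²+38² = 2173 > 1936 = 44² → acute
(29,9,25): 9²+25² = 706 < 841 = 29² → obtuse
(156,263,118): 118²+156² = 38260 < 69169 = 263² → obtuse
2 of the 4 are obtuse.

2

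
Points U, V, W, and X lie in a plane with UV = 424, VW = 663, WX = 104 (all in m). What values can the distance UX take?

135 ≤ UX ≤ 1191 m

The maximum is all hops collinear in one direction: 424 + 663 + 104 = 1191.
The longest hop is 663; the others sum to 528. Folding the others back against it leaves at least 663 − 528 = 135.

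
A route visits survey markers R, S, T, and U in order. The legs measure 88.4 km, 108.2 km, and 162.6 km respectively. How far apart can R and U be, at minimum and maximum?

0 ≤ RU ≤ 359.2 km

The maximum is all hops collinear in one direction: 88.4 + 108.2 + 162.6 = 359.2.
The longest hop is 162.6; the others sum to 196.6. Since 162.6 ≤ 196.6, the path can fold back on itself completely, so the minimum distance is 0.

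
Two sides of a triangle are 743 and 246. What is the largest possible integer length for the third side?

988

The third side must be strictly less than 743 + 246 = 989.
The largest integer below 989 is 988.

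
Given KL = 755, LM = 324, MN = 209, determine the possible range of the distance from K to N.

222 ≤ KN ≤ 1288

The maximum is all hops collinear in one direction: 755 + 324 + 209 = 1288.
The longest hop is 755; the others sum to 533. Folding the others back against it leaves at least 755 − 533 = 222.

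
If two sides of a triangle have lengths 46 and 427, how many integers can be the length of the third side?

The third side lies in the open interval (381, 473).
Integers from 382 to 472 inclusive: 472 − 382 + 1 = 91.

91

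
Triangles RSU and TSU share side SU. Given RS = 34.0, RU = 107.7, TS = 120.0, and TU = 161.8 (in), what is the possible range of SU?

73.7 < SU < 141.7

From triangle RSU: |34.0 − 107.7| < SU < 34.0 + 107.7, i.e. 73.7 < SU < 141.7.
From triangle TSU: 41.8 < SU < 281.8.
Both must hold, so SU lies in the intersection.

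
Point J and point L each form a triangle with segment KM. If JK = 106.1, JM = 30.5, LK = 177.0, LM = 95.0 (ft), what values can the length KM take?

From triangle JKM: |106.1 − 30.5| < KM < 106.1 + 30.5, i.e. 75.6 < KM < 136.6.
From triangle LKM: 82.0 < KM < 272.0.
Both must hold, so KM lies in the intersection.

82.0 < KM < 136.6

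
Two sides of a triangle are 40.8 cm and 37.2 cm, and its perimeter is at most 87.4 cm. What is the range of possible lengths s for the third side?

3.6 < s ≤ 9.4

Triangle inequality alone gives 3.6 < s < 78.0.
The perimeter condition gives s ≤ 87.4 − 40.8 − 37.2 = 9.4.
Intersecting the two: 3.6 < s ≤ 9.4.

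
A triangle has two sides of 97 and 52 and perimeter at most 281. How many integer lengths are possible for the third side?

Triangle inequality: 45 < x < 149. Perimeter ≤ 281 gives x ≤ 281 − 97 − 52 = 132.
So 45 < x ≤ 132; integers 46 through 132: 87 values.

87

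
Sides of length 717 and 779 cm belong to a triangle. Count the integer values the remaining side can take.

1433

The third side lies in the open interval (62, 1496).
Integers from 63 to 1495 inclusive: 1495 − 63 + 1 = 1433.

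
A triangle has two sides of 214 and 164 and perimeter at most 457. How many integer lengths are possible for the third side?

Triangle inequality: 50 < x < 378. Perimeter ≤ 457 gives x ≤ 457 − 214 − 164 = 79.
So 50 < x ≤ 79; integers 51 through 79: 29 values.

29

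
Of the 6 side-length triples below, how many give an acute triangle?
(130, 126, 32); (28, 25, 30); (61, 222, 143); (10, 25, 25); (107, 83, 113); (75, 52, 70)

(130,126,32): 32²+126² = 16900 = 130² → right
(28,25,30): 25²+28² = 1409 > 900 = 30² → acute
(61,222,143): 61+143 ≤ 222, not a triangle
(10,25,25): 10²+25² = 725 > 625 = 25² → acute
(107,83,113): 83²+107² = 18338 > 12769 = 113² → acute
(75,52,70): 52²+70² = 7604 > 5625 = 75² → acute
4 of the 6 are acute.

4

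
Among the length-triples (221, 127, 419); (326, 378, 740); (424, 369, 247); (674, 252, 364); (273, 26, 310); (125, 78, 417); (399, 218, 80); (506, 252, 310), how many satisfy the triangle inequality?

(127,221,419): 127+221 ≤ 419 → not valid
(326,378,740): 326+378 ≤ 740 → not valid
(247,369,424): 247+369 > 424 → valid
(252,364,674): 252+364 ≤ 674 → not valid
(26,273,310): 26+273 ≤ 310 → not valid
(78,125,417): 78+125 ≤ 417 → not valid
(80,218,399): 80+218 ≤ 399 → not valid
(252,310,506): 252+310 > 506 → valid
2 of the 8 triples form a triangle.

2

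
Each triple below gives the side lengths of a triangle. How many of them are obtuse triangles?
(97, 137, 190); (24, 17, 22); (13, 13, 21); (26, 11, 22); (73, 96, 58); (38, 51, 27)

5

(97,137,190): 97²+137² = 28178 < 36100 = 190² → obtuse
(24,17,22): 17²+22² = 773 > 576 = 24² → acute
(13,13,21): 13²+13² = 338 < 441 = 21² → obtuse
(26,11,22): 11²+22² = 605 < 676 = 26² → obtuse
(73,96,58): 58²+73² = 8693 < 9216 = 96² → obtuse
(38,51,27): 27²+38² = 2173 < 2601 = 51² → obtuse
5 of the 6 are obtuse.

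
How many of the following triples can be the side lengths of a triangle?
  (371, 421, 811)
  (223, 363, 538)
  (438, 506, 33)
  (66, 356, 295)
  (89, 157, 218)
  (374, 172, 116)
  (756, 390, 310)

(371,421,811): 371+421 ≤ 811 → not valid
(223,363,538): 223+363 > 538 → valid
(33,438,506): 33+438 ≤ 506 → not valid
(66,295,356): 66+295 > 356 → valid
(89,157,218): 89+157 > 218 → valid
(116,172,374): 116+172 ≤ 374 → not valid
(310,390,756): 310+390 ≤ 756 → not valid
3 of the 7 triples form a triangle.

3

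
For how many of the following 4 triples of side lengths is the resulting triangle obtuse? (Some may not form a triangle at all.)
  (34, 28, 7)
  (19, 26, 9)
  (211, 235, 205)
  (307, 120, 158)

(34,28,7): 7²+28² = 833 < 1156 = 34² → obtuse
(19,26,9): 9²+19² = 442 < 676 = 26² → obtuse
(211,235,205): 205²+211² = 86546 > 55225 = 235² → acute
(307,120,158): 120+158 ≤ 307, not a triangle
2 of the 4 are obtuse.

2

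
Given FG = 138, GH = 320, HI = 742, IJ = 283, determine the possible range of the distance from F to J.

The maximum is all hops collinear in one direction: 138 + 320 + 742 + 283 = 1483.
The longest hop is 742; the others sum to 741. Folding the others back against it leaves at least 742 − 741 = 1.

1 ≤ FJ ≤ 1483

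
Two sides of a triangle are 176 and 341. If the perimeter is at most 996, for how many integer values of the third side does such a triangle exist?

Triangle inequality: 165 < x < 517. Perimeter ≤ 996 gives x ≤ 996 − 176 − 341 = 479.
So 165 < x ≤ 479; integers 166 through 479: 314 values.

314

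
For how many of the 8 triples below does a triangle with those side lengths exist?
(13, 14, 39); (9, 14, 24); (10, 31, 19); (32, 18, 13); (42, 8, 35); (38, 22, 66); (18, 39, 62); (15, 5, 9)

1

(13,14,39): 13+14 ≤ 39 → not valid
(9,14,24): 9+14 ≤ 24 → not valid
(10,19,31): 10+19 ≤ 31 → not valid
(13,18,32): 13+18 ≤ 32 → not valid
(8,35,42): 8+35 > 42 → valid
(22,38,66): 22+38 ≤ 66 → not valid
(18,39,62): 18+39 ≤ 62 → not valid
(5,9,15): 5+9 ≤ 15 → not valid
1 of the 8 triples forms a triangle.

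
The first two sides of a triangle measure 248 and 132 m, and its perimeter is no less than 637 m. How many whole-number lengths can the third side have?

Triangle inequality: 116 < x < 380. Perimeter ≥ 637 gives x ≥ 637 − 248 − 132 = 257.
So 257 ≤ x < 380; integers 257 through 379: 123 values.

123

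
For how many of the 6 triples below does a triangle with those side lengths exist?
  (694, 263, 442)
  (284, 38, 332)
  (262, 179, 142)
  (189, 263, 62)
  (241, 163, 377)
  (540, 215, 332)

(263,442,694): 263+442 > 694 → valid
(38,284,332): 38+284 ≤ 332 → not valid
(142,179,262): 142+179 > 262 → valid
(62,189,263): 62+189 ≤ 263 → not valid
(163,241,377): 163+241 > 377 → valid
(215,332,540): 215+332 > 540 → valid
4 of the 6 triples form a triangle.

4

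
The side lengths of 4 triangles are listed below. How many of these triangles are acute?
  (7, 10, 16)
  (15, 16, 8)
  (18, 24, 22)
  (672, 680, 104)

2

(7,10,16): 7²+10² = 149 < 256 = 16² → obtuse
(15,16,8): 8²+15² = 289 > 256 = 16² → acute
(18,24,22): 18²+22² = 808 > 576 = 24² → acute
(672,680,104): 104²+672² = 462400 = 680² → right
2 of the 4 are acute.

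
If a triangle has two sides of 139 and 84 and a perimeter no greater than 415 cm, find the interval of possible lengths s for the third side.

Triangle inequality alone gives 55 < s < 223.
The perimeter condition gives s ≤ 415 − 139 − 84 = 192.
Intersecting the two: 55 < s ≤ 192.

55 < s ≤ 192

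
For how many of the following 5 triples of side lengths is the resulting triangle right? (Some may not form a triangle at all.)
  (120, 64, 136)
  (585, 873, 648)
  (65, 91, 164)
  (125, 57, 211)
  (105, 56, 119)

(120,64,136): 64²+120² = 18496 = 136² → right
(585,873,648): 585²+648² = 762129 = 873² → right
(65,91,164): 65+91 ≤ 164, not a triangle
(125,57,211): 57+125 ≤ 211, not a triangle
(105,56,119): 56²+105² = 14161 = 119² → right
3 of the 5 are right.

3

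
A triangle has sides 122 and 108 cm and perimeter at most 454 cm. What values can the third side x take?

14 < x ≤ 224

Triangle inequality alone gives 14 < x < 230.
The perimeter condition gives x ≤ 454 − 122 − 108 = 224.
Intersecting the two: 14 < x ≤ 224.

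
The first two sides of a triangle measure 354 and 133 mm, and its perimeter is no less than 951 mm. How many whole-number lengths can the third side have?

23

Triangle inequality: 221 < x < 487. Perimeter ≥ 951 gives x ≥ 951 − 354 − 133 = 464.
So 464 ≤ x < 487; integers 464 through 486: 23 values.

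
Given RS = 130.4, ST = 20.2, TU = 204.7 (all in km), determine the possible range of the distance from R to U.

The maximum is all hops collinear in one direction: 130.4 + 20.2 + 204.7 = 355.3.
The longest hop is 204.7; the others sum to 150.6. Folding the others back against it leaves at least 204.7 − 150.6 = 54.1.

54.1 ≤ RU ≤ 355.3 km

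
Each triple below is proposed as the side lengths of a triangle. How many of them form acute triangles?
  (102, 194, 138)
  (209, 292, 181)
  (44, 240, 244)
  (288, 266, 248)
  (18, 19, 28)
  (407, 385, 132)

(102,194,138): 102²+138² = 29448 < 37636 = 194² → obtuse
(209,292,181): 181²+209² = 76442 < 85264 = 292² → obtuse
(44,240,244): 44²+240² = 59536 = 244² → right
(288,266,248): 248²+266² = 132260 > 82944 = 288² → acute
(18,19,28): 18²+19² = 685 < 784 = 28² → obtuse
(407,385,132): 132²+385² = 165649 = 407² → right
1 of the 6 is acute.

1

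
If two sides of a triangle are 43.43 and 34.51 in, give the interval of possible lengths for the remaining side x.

8.92 < x < 77.94

By the triangle inequality, x must be less than 43.43 + 34.51 = 77.94 and greater than |43.43 − 34.51| = 8.92.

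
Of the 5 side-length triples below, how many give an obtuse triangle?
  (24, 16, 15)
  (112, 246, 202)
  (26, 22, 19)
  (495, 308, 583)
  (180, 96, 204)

2

(24,16,15): 15²+16² = 481 < 576 = 24² → obtuse
(112,246,202): 112²+202² = 53348 < 60516 = 246² → obtuse
(26,22,19): 19²+22² = 845 > 676 = 26² → acute
(495,308,583): 308²+495² = 339889 = 583² → right
(180,96,204): 96²+180² = 41616 = 204² → right
2 of the 5 are obtuse.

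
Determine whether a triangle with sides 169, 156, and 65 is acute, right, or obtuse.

Compare the square of the longest side to the sum of squares of the other two: 65² + 156² = 28561 = 169².

right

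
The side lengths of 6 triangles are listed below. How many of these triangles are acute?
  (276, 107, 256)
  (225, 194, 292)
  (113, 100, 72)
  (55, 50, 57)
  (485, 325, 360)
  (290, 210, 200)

(276,107,256): 107²+256² = 76985 > 76176 = 276² → acute
(225,194,292): 194²+225² = 88261 > 85264 = 292² → acute
(113,100,72): 72²+100² = 15184 > 12769 = 113² → acute
(55,50,57): 50²+55² = 5525 > 3249 = 57² → acute
(485,325,360): 325²+360² = 235225 = 485² → right
(290,210,200): 200²+210² = 84100 = 290² → right
4 of the 6 are acute.

4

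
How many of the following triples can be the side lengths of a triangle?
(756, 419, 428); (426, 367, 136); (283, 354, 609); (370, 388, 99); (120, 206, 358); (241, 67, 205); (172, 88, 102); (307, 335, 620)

7

(419,428,756): 419+428 > 756 → valid
(136,367,426): 136+367 > 426 → valid
(283,354,609): 283+354 > 609 → valid
(99,370,388): 99+370 > 388 → valid
(120,206,358): 120+206 ≤ 358 → not valid
(67,205,241): 67+205 > 241 → valid
(88,102,172): 88+102 > 172 → valid
(307,335,620): 307+335 > 620 → valid
7 of the 8 triples form a triangle.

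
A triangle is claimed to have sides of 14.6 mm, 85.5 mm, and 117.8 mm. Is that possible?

No

The longest side is 117.8, but the other two sum to only 100.1.
100.1 < 117.8, so the triangle inequality fails.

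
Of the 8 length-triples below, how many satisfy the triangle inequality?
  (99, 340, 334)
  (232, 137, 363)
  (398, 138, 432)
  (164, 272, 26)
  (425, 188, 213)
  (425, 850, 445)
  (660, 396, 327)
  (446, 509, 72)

(99,334,340): 99+334 > 340 → valid
(137,232,363): 137+232 > 363 → valid
(138,398,432): 138+398 > 432 → valid
(26,164,272): 26+164 ≤ 272 → not valid
(188,213,425): 188+213 ≤ 425 → not valid
(425,445,850): 425+445 > 850 → valid
(327,396,660): 327+396 > 660 → valid
(72,446,509): 72+446 > 509 → valid
6 of the 8 triples form a triangle.

6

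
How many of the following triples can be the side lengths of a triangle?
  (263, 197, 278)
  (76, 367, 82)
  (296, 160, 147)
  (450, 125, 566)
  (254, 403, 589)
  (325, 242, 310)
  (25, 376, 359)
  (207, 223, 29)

7

(197,263,278): 197+263 > 278 → valid
(76,82,367): 76+82 ≤ 367 → not valid
(147,160,296): 147+160 > 296 → valid
(125,450,566): 125+450 > 566 → valid
(254,403,589): 254+403 > 589 → valid
(242,310,325): 242+310 > 325 → valid
(25,359,376): 25+359 > 376 → valid
(29,207,223): 29+207 > 223 → valid
7 of the 8 triples form a triangle.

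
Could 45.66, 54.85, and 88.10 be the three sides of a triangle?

The longest side is 88.10, and the other two sum to 100.51.
Since 100.51 > 88.10, the triangle inequality holds.

Yes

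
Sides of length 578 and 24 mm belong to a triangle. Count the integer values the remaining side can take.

47

The third side lies in the open interval (554, 602).
Integers from 555 to 601 inclusive: 601 − 555 + 1 = 47.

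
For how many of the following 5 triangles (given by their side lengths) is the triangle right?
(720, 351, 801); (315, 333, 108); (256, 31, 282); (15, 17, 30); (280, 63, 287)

3

(720,351,801): 351²+720² = 641601 = 801² → right
(315,333,108): 108²+315² = 110889 = 333² → right
(256,31,282): 31²+256² = 66497 < 79524 = 282² → obtuse
(15,17,30): 15²+17² = 514 < 900 = 30² → obtuse
(280,63,287): 63²+280² = 82369 = 287² → right
3 of the 5 are right.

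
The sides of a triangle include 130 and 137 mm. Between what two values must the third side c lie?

7 < c < 267 (mm)

By the triangle inequality, c must be less than 130 + 137 = 267 and greater than |130 − 137| = 7.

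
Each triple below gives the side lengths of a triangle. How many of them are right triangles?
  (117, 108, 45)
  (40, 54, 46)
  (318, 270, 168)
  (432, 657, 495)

(117,108,45): 45²+108² = 13689 = 117² → right
(40,54,46): 40²+46² = 3716 > 2916 = 54² → acute
(318,270,168): 168²+270² = 101124 = 318² → right
(432,657,495): 432²+495² = 431649 = 657² → right
3 of the 4 are right.

3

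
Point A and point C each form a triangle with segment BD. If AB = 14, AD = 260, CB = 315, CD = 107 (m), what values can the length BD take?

From triangle ABD: |14 − 260| < BD < 14 + 260, i.e. 246 < BD < 274.
From triangle CBD: 208 < BD < 422.
Both must hold, so BD lies in the intersection.

246 < BD < 274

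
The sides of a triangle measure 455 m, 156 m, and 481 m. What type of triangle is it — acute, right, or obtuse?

Compare the square of the longest side to the sum of squares of the other two: 156² + 455² = 231361 = 481².

right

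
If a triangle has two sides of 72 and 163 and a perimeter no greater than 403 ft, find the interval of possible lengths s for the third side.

91 < s ≤ 168 ft

Triangle inequality alone gives 91 < s < 235.
The perimeter condition gives s ≤ 403 − 72 − 163 = 168.
Intersecting the two: 91 < s ≤ 168.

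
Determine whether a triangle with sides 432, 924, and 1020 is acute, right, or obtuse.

right

Compare the square of the longest side to the sum of squares of the other two: 432² + 924² = 1040400 = 1020².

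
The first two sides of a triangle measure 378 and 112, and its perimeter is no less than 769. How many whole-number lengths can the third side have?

Triangle inequality: 266 < x < 490. Perimeter ≥ 769 gives x ≥ 769 − 378 − 112 = 279.
So 279 ≤ x < 490; integers 279 through 489: 211 values.

211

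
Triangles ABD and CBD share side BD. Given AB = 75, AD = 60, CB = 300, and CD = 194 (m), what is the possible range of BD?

106 < BD < 135

From triangle ABD: |75 − 60| < BD < 75 + 60, i.e. 15 < BD < 135.
From triangle CBD: 106 < BD < 494.
Both must hold, so BD lies in the intersection.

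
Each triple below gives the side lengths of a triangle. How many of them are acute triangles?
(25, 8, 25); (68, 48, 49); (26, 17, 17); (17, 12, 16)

3

(25,8,25): 8²+25² = 689 > 625 = 25² → acute
(68,48,49): 48²+49² = 4705 > 4624 = 68² → acute
(26,17,17): 17²+17² = 578 < 676 = 26² → obtuse
(17,12,16): 12²+16² = 400 > 289 = 17² → acute
3 of the 4 are acute.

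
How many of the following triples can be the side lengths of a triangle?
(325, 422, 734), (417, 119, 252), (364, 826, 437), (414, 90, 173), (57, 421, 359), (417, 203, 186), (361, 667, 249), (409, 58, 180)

(325,422,734): 325+422 > 734 → valid
(119,252,417): 119+252 ≤ 417 → not valid
(364,437,826): 364+437 ≤ 826 → not valid
(90,173,414): 90+173 ≤ 414 → not valid
(57,359,421): 57+359 ≤ 421 → not valid
(186,203,417): 186+203 ≤ 417 → not valid
(249,361,667): 249+361 ≤ 667 → not valid
(58,180,409): 58+180 ≤ 409 → not valid
1 of the 8 triples forms a triangle.

1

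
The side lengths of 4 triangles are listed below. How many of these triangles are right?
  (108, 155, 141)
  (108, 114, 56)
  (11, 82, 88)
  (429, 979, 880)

(108,155,141): 108²+141² = 31545 > 24025 = 155² → acute
(108,114,56): 56²+108² = 14800 > 12996 = 114² → acute
(11,82,88): 11²+82² = 6845 < 7744 = 88² → obtuse
(429,979,880): 429²+880² = 958441 = 979² → right
1 of the 4 is right.

1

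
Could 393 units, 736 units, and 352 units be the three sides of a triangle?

The longest side is 736, and the other two sum to 745.
Since 745 > 736, the triangle inequality holds.

Yes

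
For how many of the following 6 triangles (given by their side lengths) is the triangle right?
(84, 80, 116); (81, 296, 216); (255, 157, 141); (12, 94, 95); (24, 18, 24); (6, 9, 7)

(84,80,116): 80²+84² = 13456 = 116² → right
(81,296,216): 81²+216² = 53217 < 87616 = 296² → obtuse
(255,157,141): 141²+157² = 44530 < 65025 = 255² → obtuse
(12,94,95): 12²+94² = 8980 < 9025 = 95² → obtuse
(24,18,24): 18²+24² = 900 > 576 = 24² → acute
(6,9,7): 6²+7² = 85 > 81 = 9² → acute
1 of the 6 is right.

1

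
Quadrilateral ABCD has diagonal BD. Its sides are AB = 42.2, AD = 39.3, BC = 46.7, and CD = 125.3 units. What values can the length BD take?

78.6 < BD < 81.5

From triangle ABD: |42.2 − 39.3| < BD < 42.2 + 39.3, i.e. 2.9 < BD < 81.5.
From triangle CBD: 78.6 < BD < 172.0.
Both must hold, so BD lies in the intersection.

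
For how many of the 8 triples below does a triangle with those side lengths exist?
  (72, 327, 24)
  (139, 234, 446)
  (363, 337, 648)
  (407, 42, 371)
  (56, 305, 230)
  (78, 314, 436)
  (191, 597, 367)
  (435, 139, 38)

2

(24,72,327): 24+72 ≤ 327 → not valid
(139,234,446): 139+234 ≤ 446 → not valid
(337,363,648): 337+363 > 648 → valid
(42,371,407): 42+371 > 407 → valid
(56,230,305): 56+230 ≤ 305 → not valid
(78,314,436): 78+314 ≤ 436 → not valid
(191,367,597): 191+367 ≤ 597 → not valid
(38,139,435): 38+139 ≤ 435 → not valid
2 of the 8 triples form a triangle.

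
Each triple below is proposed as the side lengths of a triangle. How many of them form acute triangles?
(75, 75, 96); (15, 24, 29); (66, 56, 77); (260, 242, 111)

(75,75,96): 75²+75² = 11250 > 9216 = 96² → acute
(15,24,29): 15²+24² = 801 < 841 = 29² → obtuse
(66,56,77): 56²+66² = 7492 > 5929 = 77² → acute
(260,242,111): 111²+242² = 70885 > 67600 = 260² → acute
3 of the 4 are acute.

3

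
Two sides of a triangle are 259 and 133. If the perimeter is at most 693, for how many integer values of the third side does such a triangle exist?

Triangle inequality: 126 < x < 392. Perimeter ≤ 693 gives x ≤ 693 − 259 − 133 = 301.
So 126 < x ≤ 301; integers 127 through 301: 175 values.

175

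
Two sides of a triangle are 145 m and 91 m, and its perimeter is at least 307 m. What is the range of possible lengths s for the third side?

71 ≤ s < 236 m

Triangle inequality alone gives 54 < s < 236.
The perimeter condition gives s ≥ 307 − 145 − 91 = 71.
Intersecting the two: 71 ≤ s < 236.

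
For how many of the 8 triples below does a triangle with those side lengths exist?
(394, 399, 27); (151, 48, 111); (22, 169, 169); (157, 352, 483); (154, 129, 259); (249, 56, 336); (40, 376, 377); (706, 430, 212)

6

(27,394,399): 27+394 > 399 → valid
(48,111,151): 48+111 > 151 → valid
(22,169,169): 22+169 > 169 → valid
(157,352,483): 157+352 > 483 → valid
(129,154,259): 129+154 > 259 → valid
(56,249,336): 56+249 ≤ 336 → not valid
(40,376,377): 40+376 > 377 → valid
(212,430,706): 212+430 ≤ 706 → not valid
6 of the 8 triples form a triangle.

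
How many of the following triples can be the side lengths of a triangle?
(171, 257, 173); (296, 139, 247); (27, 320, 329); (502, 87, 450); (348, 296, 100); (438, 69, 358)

5

(171,173,257): 171+173 > 257 → valid
(139,247,296): 139+247 > 296 → valid
(27,320,329): 27+320 > 329 → valid
(87,450,502): 87+450 > 502 → valid
(100,296,348): 100+296 > 348 → valid
(69,358,438): 69+358 ≤ 438 → not valid
5 of the 6 triples form a triangle.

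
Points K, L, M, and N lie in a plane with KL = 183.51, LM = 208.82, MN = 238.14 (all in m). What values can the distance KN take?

The maximum is all hops collinear in one direction: 183.51 + 208.82 + 238.14 = 630.47.
The longest hop is 238.14; the others sum to 392.33. Since 238.14 ≤ 392.33, the path can fold back on itself completely, so the minimum distance is 0.

0 ≤ KN ≤ 630.47 m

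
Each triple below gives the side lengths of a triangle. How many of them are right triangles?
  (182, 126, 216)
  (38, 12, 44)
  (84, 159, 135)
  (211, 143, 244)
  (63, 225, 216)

2

(182,126,216): 126²+182² = 49000 > 46656 = 216² → acute
(38,12,44): 12²+38² = 1588 < 1936 = 44² → obtuse
(84,159,135): 84²+135² = 25281 = 159² → right
(211,143,244): 143²+211² = 64970 > 59536 = 244² → acute
(63,225,216): 63²+216² = 50625 = 225² → right
2 of the 5 are right.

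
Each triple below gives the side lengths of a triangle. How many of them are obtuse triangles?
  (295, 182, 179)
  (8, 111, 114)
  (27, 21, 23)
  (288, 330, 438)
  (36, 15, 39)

(295,182,179): 179²+182² = 65165 < 87025 = 295² → obtuse
(8,111,114): 8²+111² = 12385 < 12996 = 114² → obtuse
(27,21,23): 21²+23² = 970 > 729 = 27² → acute
(288,330,438): 288²+330² = 191844 = 438² → right
(36,15,39): 15²+36² = 1521 = 39² → right
2 of the 5 are obtuse.

2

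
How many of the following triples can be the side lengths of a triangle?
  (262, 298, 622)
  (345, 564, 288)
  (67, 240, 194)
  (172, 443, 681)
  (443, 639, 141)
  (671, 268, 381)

(262,298,622): 262+298 ≤ 622 → not valid
(288,345,564): 288+345 > 564 → valid
(67,194,240): 67+194 > 240 → valid
(172,443,681): 172+443 ≤ 681 → not valid
(141,443,639): 141+443 ≤ 639 → not valid
(268,381,671): 268+381 ≤ 671 → not valid
2 of the 6 triples form a triangle.

2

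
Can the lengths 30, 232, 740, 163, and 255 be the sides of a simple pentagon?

For a pentagon, each side must be shorter than the sum of the others.
Here the longest side is 740, but the remaining 4 sides sum to only 680.

No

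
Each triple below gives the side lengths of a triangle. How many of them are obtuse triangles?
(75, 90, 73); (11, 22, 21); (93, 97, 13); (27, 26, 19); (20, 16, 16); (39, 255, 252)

1

(75,90,73): 73²+75² = 10954 > 8100 = 90² → acute
(11,22,21): 11²+21² = 562 > 484 = 22² → acute
(93,97,13): 13²+93² = 8818 < 9409 = 97² → obtuse
(27,26,19): 19²+26² = 1037 > 729 = 27² → acute
(20,16,16): 16²+16² = 512 > 400 = 20² → acute
(39,255,252): 39²+252² = 65025 = 255² → right
1 of the 6 is obtuse.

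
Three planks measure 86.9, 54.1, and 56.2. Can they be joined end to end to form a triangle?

Yes

The longest side is 86.9, and the other two sum to 110.3.
Since 110.3 > 86.9, the triangle inequality holds.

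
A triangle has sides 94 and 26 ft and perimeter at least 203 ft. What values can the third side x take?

Triangle inequality alone gives 68 < x < 120.
The perimeter condition gives x ≥ 203 − 94 − 26 = 83.
Intersecting the two: 83 ≤ x < 120.

83 ≤ x < 120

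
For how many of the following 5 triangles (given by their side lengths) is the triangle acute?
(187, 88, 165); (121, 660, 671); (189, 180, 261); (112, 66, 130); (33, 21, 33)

1

(187,88,165): 88²+165² = 34969 = 187² → right
(121,660,671): 121²+660² = 450241 = 671² → right
(189,180,261): 180²+189² = 68121 = 261² → right
(112,66,130): 66²+112² = 16900 = 130² → right
(33,21,33): 21²+33² = 1530 > 1089 = 33² → acute
1 of the 5 is acute.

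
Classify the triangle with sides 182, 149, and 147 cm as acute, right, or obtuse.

acute

Compare the square of the longest side to the sum of squares of the other two: 147² + 149² = 43810 > 33124 = 182².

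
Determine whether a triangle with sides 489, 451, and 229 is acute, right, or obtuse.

acute

Compare the square of the longest side to the sum of squares of the other two: 229² + 451² = 255842 > 239121 = 489².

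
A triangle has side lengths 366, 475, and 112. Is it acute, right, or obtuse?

obtuse

Compare the square of the longest side to the sum of squares of the other two: 112² + 366² = 146500 < 225625 = 475².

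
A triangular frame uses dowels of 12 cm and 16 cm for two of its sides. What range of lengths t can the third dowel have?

4 < t < 28 (cm)

By the triangle inequality, t must be less than 12 + 16 = 28 and greater than |12 − 16| = 4.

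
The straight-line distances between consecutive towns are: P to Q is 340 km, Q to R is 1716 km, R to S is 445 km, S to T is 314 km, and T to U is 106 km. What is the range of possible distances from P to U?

511 ≤ PU ≤ 2921 km

The maximum is all hops collinear in one direction: 340 + 1716 + 445 + 314 + 106 = 2921.
The longest hop is 1716; the others sum to 1205. Folding the others back against it leaves at least 1716 − 1205 = 511.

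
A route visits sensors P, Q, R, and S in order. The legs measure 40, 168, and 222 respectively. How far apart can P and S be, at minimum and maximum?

14 ≤ PS ≤ 430

The maximum is all hops collinear in one direction: 40 + 168 + 222 = 430.
The longest hop is 222; the others sum to 208. Folding the others back against it leaves at least 222 − 208 = 14.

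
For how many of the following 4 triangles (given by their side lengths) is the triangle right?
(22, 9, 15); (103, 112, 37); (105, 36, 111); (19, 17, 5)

(22,9,15): 9²+15² = 306 < 484 = 22² → obtuse
(103,112,37): 37²+103² = 11978 < 12544 = 112² → obtuse
(105,36,111): 36²+105² = 12321 = 111² → right
(19,17,5): 5²+17² = 314 < 361 = 19² → obtuse
1 of the 4 is right.

1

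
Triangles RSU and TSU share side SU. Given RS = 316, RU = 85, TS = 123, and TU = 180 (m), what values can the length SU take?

From triangle RSU: |316 − 85| < SU < 316 + 85, i.e. 231 < SU < 401.
From triangle TSU: 57 < SU < 303.
Both must hold, so SU lies in the intersection.

231 < SU < 303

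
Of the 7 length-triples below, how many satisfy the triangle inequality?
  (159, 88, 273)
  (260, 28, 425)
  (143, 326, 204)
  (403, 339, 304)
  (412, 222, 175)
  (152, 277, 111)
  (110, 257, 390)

2

(88,159,273): 88+159 ≤ 273 → not valid
(28,260,425): 28+260 ≤ 425 → not valid
(143,204,326): 143+204 > 326 → valid
(304,339,403): 304+339 > 403 → valid
(175,222,412): 175+222 ≤ 412 → not valid
(111,152,277): 111+152 ≤ 277 → not valid
(110,257,390): 110+257 ≤ 390 → not valid
2 of the 7 triples form a triangle.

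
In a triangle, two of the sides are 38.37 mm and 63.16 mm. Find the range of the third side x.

By the triangle inequality, x must be less than 38.37 + 63.16 = 101.53 and greater than |38.37 − 63.16| = 24.79.

24.79 < x < 101.53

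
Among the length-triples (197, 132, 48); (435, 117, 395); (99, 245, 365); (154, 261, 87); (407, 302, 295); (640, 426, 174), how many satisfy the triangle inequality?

(48,132,197): 48+132 ≤ 197 → not valid
(117,395,435): 117+395 > 435 → valid
(99,245,365): 99+245 ≤ 365 → not valid
(87,154,261): 87+154 ≤ 261 → not valid
(295,302,407): 295+302 > 407 → valid
(174,426,640): 174+426 ≤ 640 → not valid
2 of the 6 triples form a triangle.

2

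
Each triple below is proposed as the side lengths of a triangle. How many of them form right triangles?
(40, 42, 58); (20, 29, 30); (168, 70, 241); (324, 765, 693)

2

(40,42,58): 40²+42² = 3364 = 58² → right
(20,29,30): 20²+29² = 1241 > 900 = 30² → acute
(168,70,241): 70+168 ≤ 241, not a triangle
(324,765,693): 324²+693² = 585225 = 765² → right
2 of the 4 are right.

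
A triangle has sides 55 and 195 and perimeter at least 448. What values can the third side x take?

Triangle inequality alone gives 140 < x < 250.
The perimeter condition gives x ≥ 448 − 55 − 195 = 198.
Intersecting the two: 198 ≤ x < 250.

198 ≤ x < 250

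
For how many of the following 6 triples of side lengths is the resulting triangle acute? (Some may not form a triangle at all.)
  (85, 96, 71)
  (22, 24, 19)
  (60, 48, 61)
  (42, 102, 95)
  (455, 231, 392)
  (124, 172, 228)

(85,96,71): 71²+85² = 12266 > 9216 = 96² → acute
(22,24,19): 19²+22² = 845 > 576 = 24² → acute
(60,48,61): 48²+60² = 5904 > 3721 = 61² → acute
(42,102,95): 42²+95² = 10789 > 10404 = 102² → acute
(455,231,392): 231²+392² = 207025 = 455² → right
(124,172,228): 124²+172² = 44960 < 51984 = 228² → obtuse
4 of the 6 are acute.

4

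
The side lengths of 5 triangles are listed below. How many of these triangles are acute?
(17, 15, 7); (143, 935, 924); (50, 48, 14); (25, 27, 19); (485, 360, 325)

(17,15,7): 7²+15² = 274 < 289 = 17² → obtuse
(143,935,924): 143²+924² = 874225 = 935² → right
(50,48,14): 14²+48² = 2500 = 50² → right
(25,27,19): 19²+25² = 986 > 729 = 27² → acute
(485,360,325): 325²+360² = 235225 = 485² → right
1 of the 5 is acute.

1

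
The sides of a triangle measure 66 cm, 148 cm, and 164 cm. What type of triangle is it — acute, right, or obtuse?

obtuse

Compare the square of the longest side to the sum of squares of the other two: 66² + 148² = 26260 < 26896 = 164².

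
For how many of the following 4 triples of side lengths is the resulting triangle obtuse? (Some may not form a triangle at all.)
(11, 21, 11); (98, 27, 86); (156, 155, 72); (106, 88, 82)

(11,21,11): 11²+11² = 242 < 441 = 21² → obtuse
(98,27,86): 27²+86² = 8125 < 9604 = 98² → obtuse
(156,155,72): 72²+155² = 29209 > 24336 = 156² → acute
(106,88,82): 82²+88² = 14468 > 11236 = 106² → acute
2 of the 4 are obtuse.

2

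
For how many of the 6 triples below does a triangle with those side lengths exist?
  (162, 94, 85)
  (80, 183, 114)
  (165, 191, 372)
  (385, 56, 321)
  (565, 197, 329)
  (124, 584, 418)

(85,94,162): 85+94 > 162 → valid
(80,114,183): 80+114 > 183 → valid
(165,191,372): 165+191 ≤ 372 → not valid
(56,321,385): 56+321 ≤ 385 → not valid
(197,329,565): 197+329 ≤ 565 → not valid
(124,418,584): 124+418 ≤ 584 → not valid
2 of the 6 triples form a triangle.

2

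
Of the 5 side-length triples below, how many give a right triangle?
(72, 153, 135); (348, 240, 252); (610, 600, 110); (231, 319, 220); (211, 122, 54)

4

(72,153,135): 72²+135² = 23409 = 153² → right
(348,240,252): 240²+252² = 121104 = 348² → right
(610,600,110): 110²+600² = 372100 = 610² → right
(231,319,220): 220²+231² = 101761 = 319² → right
(211,122,54): 54+122 ≤ 211, not a triangle
4 of the 5 are right.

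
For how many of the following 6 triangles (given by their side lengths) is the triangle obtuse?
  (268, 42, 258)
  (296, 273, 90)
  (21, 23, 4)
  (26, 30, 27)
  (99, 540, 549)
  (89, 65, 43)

4

(268,42,258): 42²+258² = 68328 < 71824 = 268² → obtuse
(296,273,90): 90²+273² = 82629 < 87616 = 296² → obtuse
(21,23,4): 4²+21² = 457 < 529 = 23² → obtuse
(26,30,27): 26²+27² = 1405 > 900 = 30² → acute
(99,540,549): 99²+540² = 301401 = 549² → right
(89,65,43): 43²+65² = 6074 < 7921 = 89² → obtuse
4 of the 6 are obtuse.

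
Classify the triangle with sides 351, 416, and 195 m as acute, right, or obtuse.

obtuse

Compare the square of the longest side to the sum of squares of the other two: 195² + 351² = 161226 < 173056 = 416².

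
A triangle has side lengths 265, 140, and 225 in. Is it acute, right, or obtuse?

Compare the square of the longest side to the sum of squares of the other two: 140² + 225² = 70225 = 265².

right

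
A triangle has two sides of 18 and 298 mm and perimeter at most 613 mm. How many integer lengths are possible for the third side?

Triangle inequality: 280 < x < 316. Perimeter ≤ 613 gives x ≤ 613 − 18 − 298 = 297.
So 280 < x ≤ 297; integers 281 through 297: 17 values.

17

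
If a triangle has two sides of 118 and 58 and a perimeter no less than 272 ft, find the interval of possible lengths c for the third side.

96 ≤ c < 176

Triangle inequality alone gives 60 < c < 176.
The perimeter condition gives c ≥ 272 − 118 − 58 = 96.
Intersecting the two: 96 ≤ c < 176.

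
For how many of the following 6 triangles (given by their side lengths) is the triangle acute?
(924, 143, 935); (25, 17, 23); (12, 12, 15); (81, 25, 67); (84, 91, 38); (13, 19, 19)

4

(924,143,935): 143²+924² = 874225 = 935² → right
(25,17,23): 17²+23² = 818 > 625 = 25² → acute
(12,12,15): 12²+12² = 288 > 225 = 15² → acute
(81,25,67): 25²+67² = 5114 < 6561 = 81² → obtuse
(84,91,38): 38²+84² = 8500 > 8281 = 91² → acute
(13,19,19): 13²+19² = 530 > 361 = 19² → acute
4 of the 6 are acute.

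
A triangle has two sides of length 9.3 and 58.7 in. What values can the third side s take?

49.4 < s < 68.0 (in)

By the triangle inequality, s must be less than 9.3 + 58.7 = 68.0 and greater than |9.3 − 58.7| = 49.4.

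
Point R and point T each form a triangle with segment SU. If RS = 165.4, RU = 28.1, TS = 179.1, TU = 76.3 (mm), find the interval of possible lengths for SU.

From triangle RSU: |165.4 − 28.1| < SU < 165.4 + 28.1, i.e. 137.3 < SU < 193.5.
From triangle TSU: 102.8 < SU < 255.4.
Both must hold, so SU lies in the intersection.

137.3 < SU < 193.5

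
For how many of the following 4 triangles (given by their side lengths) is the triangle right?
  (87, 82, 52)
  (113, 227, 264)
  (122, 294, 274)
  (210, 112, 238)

1

(87,82,52): 52²+82² = 9428 > 7569 = 87² → acute
(113,227,264): 113²+227² = 64298 < 69696 = 264² → obtuse
(122,294,274): 122²+274² = 89960 > 86436 = 294² → acute
(210,112,238): 112²+210² = 56644 = 238² → right
1 of the 4 is right.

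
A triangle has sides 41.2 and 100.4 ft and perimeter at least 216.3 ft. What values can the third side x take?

74.7 ≤ x < 141.6 ft

Triangle inequality alone gives 59.2 < x < 141.6.
The perimeter condition gives x ≥ 216.3 − 41.2 − 100.4 = 74.7.
Intersecting the two: 74.7 ≤ x < 141.6.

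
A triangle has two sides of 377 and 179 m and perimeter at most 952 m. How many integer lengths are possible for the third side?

198

Triangle inequality: 198 < x < 556. Perimeter ≤ 952 gives x ≤ 952 − 377 − 179 = 396.
So 198 < x ≤ 396; integers 199 through 396: 198 values.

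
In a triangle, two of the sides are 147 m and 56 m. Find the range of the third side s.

91 < s < 203 (m)

By the triangle inequality, s must be less than 147 + 56 = 203 and greater than |147 − 56| = 91.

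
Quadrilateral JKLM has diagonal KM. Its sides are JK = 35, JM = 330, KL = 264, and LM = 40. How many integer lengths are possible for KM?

8

From triangle JKM: 295 < KM < 365.
From triangle LKM: 224 < KM < 304.
Intersection: 295 < KM < 304, so integers 296 through 303: 8 values.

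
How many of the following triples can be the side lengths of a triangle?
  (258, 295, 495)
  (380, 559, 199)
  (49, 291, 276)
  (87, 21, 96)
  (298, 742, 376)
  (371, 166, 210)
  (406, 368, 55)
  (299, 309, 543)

(258,295,495): 258+295 > 495 → valid
(199,380,559): 199+380 > 559 → valid
(49,276,291): 49+276 > 291 → valid
(21,87,96): 21+87 > 96 → valid
(298,376,742): 298+376 ≤ 742 → not valid
(166,210,371): 166+210 > 371 → valid
(55,368,406): 55+368 > 406 → valid
(299,309,543): 299+309 > 543 → valid
7 of the 8 triples form a triangle.

7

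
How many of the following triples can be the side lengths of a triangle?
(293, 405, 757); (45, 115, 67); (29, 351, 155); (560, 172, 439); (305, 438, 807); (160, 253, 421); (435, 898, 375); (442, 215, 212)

1

(293,405,757): 293+405 ≤ 757 → not valid
(45,67,115): 45+67 ≤ 115 → not valid
(29,155,351): 29+155 ≤ 351 → not valid
(172,439,560): 172+439 > 560 → valid
(305,438,807): 305+438 ≤ 807 → not valid
(160,253,421): 160+253 ≤ 421 → not valid
(375,435,898): 375+435 ≤ 898 → not valid
(212,215,442): 212+215 ≤ 442 → not valid
1 of the 8 triples forms a triangle.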